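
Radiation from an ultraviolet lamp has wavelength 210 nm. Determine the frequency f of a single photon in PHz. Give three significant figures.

1.43 PHz

In SI units: λ = 210 nm = 2.1 × 10^-7 m.
For a photon f = c/λ, so f = 1.428 × 10^15 Hz.
Converting to PHz: f = 1.428 PHz ≈ 1.43 PHz.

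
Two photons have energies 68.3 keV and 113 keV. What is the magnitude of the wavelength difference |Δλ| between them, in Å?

Using λ = hc/E: λ₁ = 1.815e-11 m, λ₂ = 1.097e-11 m.
|Δλ| = |1.815e-11 − 1.097e-11| = 7.18e-12 m = 0.0718 Å.

0.0718 Å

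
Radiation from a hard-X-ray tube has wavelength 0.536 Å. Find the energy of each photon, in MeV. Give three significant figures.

0.0231 MeV

(h = 6.62607015e-34 J·s, c = 2.99792458e8 m/s, 1 eV = 1.602176634e-19 J.)
In SI units: λ = 0.536 Å = 5.36e-11 m.
The photon relation is E = hc/λ, giving E = 3.706e-15 J.
Converting to MeV: E = 0.02313 MeV ≈ 0.0231 MeV.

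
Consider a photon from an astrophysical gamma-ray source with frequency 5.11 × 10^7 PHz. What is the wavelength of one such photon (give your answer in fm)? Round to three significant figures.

5.87 fm

Use c = 2.99792458 × 10^8 m/s.
In SI units: f = 5.11 × 10^7 PHz = 5.11 × 10^22 Hz.
Since λ = c/f for a photon, λ = 5.867 × 10^-15 m.
Converting to fm: λ = 5.867 fm ≈ 5.87 fm.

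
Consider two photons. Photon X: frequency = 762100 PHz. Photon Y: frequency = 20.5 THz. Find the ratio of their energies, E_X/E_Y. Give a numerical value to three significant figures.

E_X = 5.050·10^-13 J (from frequency = 762100 PHz, via E = hf).
E_Y = 1.358·10^-20 J (from frequency = 20.5 THz, via E = hf).
Ratio = 5.050·10^-13 / 1.358·10^-20 = 3.72·10^7.

3.72·10^7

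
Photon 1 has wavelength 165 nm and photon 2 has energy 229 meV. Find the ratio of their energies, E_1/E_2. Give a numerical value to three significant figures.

E_1 = 1.204 × 10^-18 J (from wavelength = 165 nm, via E = hc/λ).
E_2 = 3.669 × 10^-20 J (from energy = 229 meV, via E given directly).
Ratio = 1.204 × 10^-18 / 3.669 × 10^-20 = 32.8.

32.8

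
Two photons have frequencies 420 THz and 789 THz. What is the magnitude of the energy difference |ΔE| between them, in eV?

1.53 eV

Using E = hf: E₁ = 2.783e-19 J, E₂ = 5.228e-19 J.
|ΔE| = |2.783e-19 − 5.228e-19| = 2.45e-19 J = 1.53 eV.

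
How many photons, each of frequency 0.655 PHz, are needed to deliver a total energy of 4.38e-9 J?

Per-photon energy: E = 4.340e-19 J (from frequency = 0.655 PHz).
N = E_total / E_photon = 4.38e-9 J / 4.340e-19 J = 1.01e10.

1.01e10 photons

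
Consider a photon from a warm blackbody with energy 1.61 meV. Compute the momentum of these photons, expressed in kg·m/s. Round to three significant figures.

8.60·10^-31 kg·m/s

In SI units: E = 1.61 meV = 2.5795·10^-22 J.
Apply p = E/c: p = 8.604·10^-31 kg·m/s.
So p ≈ 8.60·10^-31 kg·m/s.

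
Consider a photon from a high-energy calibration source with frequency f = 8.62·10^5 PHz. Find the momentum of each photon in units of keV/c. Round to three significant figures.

3560 keV/c

In SI units: f = 8.62·10^5 PHz = 8.62·10^20 Hz.
For a photon p = hf/c, so p = 1.905·10^-21 kg·m/s.
Converting to keV/c: p = 3565 keV/c ≈ 3560 keV/c.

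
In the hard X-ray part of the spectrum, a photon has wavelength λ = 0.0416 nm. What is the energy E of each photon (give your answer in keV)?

29.8 keV

First convert: λ = 0.0416 nm = 4.16 × 10^-11 m.
The photon relation is E = hc/λ, giving E = 4.775 × 10^-15 J.
Converting to keV: E = 29.80 keV ≈ 29.8 keV.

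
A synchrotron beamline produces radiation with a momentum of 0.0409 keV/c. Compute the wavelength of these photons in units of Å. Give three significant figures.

Use h = 6.62607015e-34 J·s, c = 2.99792458e8 m/s, 1 eV = 1.602176634e-19 J.
In SI units: p = 0.0409 keV/c = 2.1858e-26 kg·m/s.
Apply λ = h/p: λ = 3.031e-8 m.
Converting to Å: λ = 303.1 Å ≈ 303 Å.

303 Å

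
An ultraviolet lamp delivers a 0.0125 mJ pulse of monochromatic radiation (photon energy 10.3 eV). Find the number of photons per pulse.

Per-photon energy: E = 1.650e-18 J (from energy = 10.3 eV).
N = E_total / E_photon = 1.25e-5 J / 1.650e-18 J = 7.57e12.

7.57e12 photons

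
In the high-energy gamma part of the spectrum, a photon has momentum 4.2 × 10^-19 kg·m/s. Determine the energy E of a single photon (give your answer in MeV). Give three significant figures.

786 MeV

For a photon E = pc, so E = 1.259 × 10^-10 J.
Converting to MeV: E = 785.9 MeV ≈ 786 MeV.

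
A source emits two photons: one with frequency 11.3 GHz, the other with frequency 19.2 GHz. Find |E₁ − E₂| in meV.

Using E = hf: E₁ = 7.487·10^-24 J, E₂ = 1.272·10^-23 J.
|ΔE| = |7.487·10^-24 − 1.272·10^-23| = 5.23·10^-24 J = 0.0327 meV.

0.0327 meV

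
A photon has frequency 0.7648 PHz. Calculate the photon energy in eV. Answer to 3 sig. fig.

Use h = 6.62607015e-34 J·s, 1 eV = 1.602176634e-19 J.
Convert to SI: f = 0.7648 PHz = 7.648e14 Hz.
The photon relation is E = hf, giving E = 5.068e-19 J.
Converting to eV: E = 3.163 eV ≈ 3.16 eV.

3.16 eV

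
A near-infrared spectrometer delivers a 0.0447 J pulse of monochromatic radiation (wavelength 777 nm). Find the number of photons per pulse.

Per-photon energy: E = 2.557 × 10^-19 J (from wavelength = 777 nm).
N = E_total / E_photon = 0.0447 J / 2.557 × 10^-19 J = 1.75 × 10^17.

1.75 × 10^17 photons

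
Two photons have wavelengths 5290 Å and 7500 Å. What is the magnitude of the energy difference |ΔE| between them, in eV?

Using E = hc/λ: E₁ = 3.7551 × 10^-19 J, E₂ = 2.6486 × 10^-19 J.
|ΔE| = |3.7551 × 10^-19 − 2.6486 × 10^-19| = 1.11 × 10^-19 J = 0.691 eV.

0.691 eV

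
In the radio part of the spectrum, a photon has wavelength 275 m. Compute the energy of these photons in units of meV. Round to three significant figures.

4.51·10^-6 meV

(h = 6.62607015·10^-34 J·s, c = 2.99792458·10^8 m/s, 1 eV = 1.602176634·10^-19 J.)
For a photon E = hc/λ, so E = 7.223·10^-28 J.
Converting to meV: E = 4.509·10^-6 meV ≈ 4.51·10^-6 meV.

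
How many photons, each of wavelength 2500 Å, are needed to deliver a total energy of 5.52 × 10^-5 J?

Per-photon energy: E = 7.946 × 10^-19 J (from wavelength = 2500 Å).
N = E_total / E_photon = 5.52 × 10^-5 J / 7.946 × 10^-19 J = 6.95 × 10^13.

6.95 × 10^13 photons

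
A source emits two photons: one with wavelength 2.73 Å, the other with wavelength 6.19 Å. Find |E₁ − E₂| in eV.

Using E = hc/λ: E₁ = 7.276e-16 J, E₂ = 3.209e-16 J.
|ΔE| = |7.276e-16 − 3.209e-16| = 4.07e-16 J = 2540 eV.

2540 eV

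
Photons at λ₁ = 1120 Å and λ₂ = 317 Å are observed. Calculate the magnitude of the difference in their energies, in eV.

Using E = hc/λ: E₁ = 1.774e-18 J, E₂ = 6.266e-18 J.
|ΔE| = |1.774e-18 − 6.266e-18| = 4.49e-18 J = 28.0 eV.

28.0 eV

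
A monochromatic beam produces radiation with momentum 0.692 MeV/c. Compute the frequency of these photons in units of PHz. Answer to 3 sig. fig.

(h = 6.62607015e-34 J·s, c = 2.99792458e8 m/s, 1 eV = 1.602176634e-19 J.)
Convert to SI: p = 0.692 MeV/c = 3.6982e-22 kg·m/s.
Since f = pc/h for a photon, f = 1.673e20 Hz.
Converting to PHz: f = 167300 PHz ≈ 1.67e5 PHz.

1.67e5 PHz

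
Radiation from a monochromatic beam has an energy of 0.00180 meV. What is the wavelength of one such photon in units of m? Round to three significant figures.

(h = 6.62607015e-34 J·s, c = 2.99792458e8 m/s, 1 eV = 1.602176634e-19 J.)
In SI units: E = 0.00180 meV = 2.8839e-25 J.
Apply λ = hc/E: λ = 0.6888 m.
So λ ≈ 0.689 m.

0.689 m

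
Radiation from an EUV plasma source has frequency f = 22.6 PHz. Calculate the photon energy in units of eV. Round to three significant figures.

Convert to SI: f = 22.6 PHz = 2.26e16 Hz.
The photon relation is E = hf, giving E = 1.497e-17 J.
Converting to eV: E = 93.47 eV ≈ 93.5 eV.

93.5 eV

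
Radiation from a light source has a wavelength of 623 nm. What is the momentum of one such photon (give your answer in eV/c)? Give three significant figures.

1.99 eV/c

In SI units: λ = 623 nm = 6.23 × 10^-7 m.
Since p = h/λ for a photon, p = 1.064 × 10^-27 kg·m/s.
Converting to eV/c: p = 1.990 eV/c ≈ 1.99 eV/c.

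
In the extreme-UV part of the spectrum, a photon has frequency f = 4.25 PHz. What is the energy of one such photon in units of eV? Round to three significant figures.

Take h = 6.62607015e-34 J·s, 1 eV = 1.602176634e-19 J.
In SI units: f = 4.25 PHz = 4.25e15 Hz.
Since E = hf for a photon, E = 2.816e-18 J.
Converting to eV: E = 17.58 eV ≈ 17.6 eV.

17.6 eV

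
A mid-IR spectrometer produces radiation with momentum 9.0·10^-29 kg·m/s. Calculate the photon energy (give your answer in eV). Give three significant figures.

0.168 eV

(c = 2.99792458·10^8 m/s, 1 eV = 1.602176634·10^-19 J.)
Apply E = pc: E = 2.698·10^-20 J.
Converting to eV: E = 0.1684 eV ≈ 0.168 eV.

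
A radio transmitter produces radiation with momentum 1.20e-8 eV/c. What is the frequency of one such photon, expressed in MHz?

2.90 MHz

Use h = 6.62607015e-34 J·s, c = 2.99792458e8 m/s, 1 eV = 1.602176634e-19 J.
Convert to SI: p = 1.20e-8 eV/c = 6.4131e-36 kg·m/s.
For a photon f = pc/h, so f = 2.902e6 Hz.
Converting to MHz: f = 2.902 MHz ≈ 2.90 MHz.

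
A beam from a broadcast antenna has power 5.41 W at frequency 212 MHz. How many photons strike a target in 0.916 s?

3.53e25 photons

Total energy: E_total = P·t = 5.41 × 0.916 = 4.956 J.
Per-photon energy: E = 1.405e-25 J.
N = E_total / E_photon = 3.53e25.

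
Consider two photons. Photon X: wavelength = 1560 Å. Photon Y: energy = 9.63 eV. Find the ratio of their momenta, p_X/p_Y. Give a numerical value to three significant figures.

0.825

p_X = 4.247 × 10^-27 kg·m/s (from wavelength = 1560 Å, via p = h/λ).
p_Y = 5.147 × 10^-27 kg·m/s (from energy = 9.63 eV, via p = E/c).
Ratio = 4.247 × 10^-27 / 5.147 × 10^-27 = 0.825.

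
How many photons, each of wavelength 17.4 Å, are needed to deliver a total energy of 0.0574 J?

5.03e14 photons

Per-photon energy: E = 1.142e-16 J (from wavelength = 17.4 Å).
N = E_total / E_photon = 0.0574 J / 1.142e-16 J = 5.03e14.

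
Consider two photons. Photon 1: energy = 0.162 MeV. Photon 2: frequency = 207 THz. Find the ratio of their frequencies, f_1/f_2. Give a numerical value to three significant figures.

f_1 = 3.917 × 10^19 Hz (from energy = 0.162 MeV, via f = E/h).
f_2 = 2.070 × 10^14 Hz (from frequency = 207 THz, via f given directly).
Ratio = 3.917 × 10^19 / 2.070 × 10^14 = 1.89 × 10^5.

1.89 × 10^5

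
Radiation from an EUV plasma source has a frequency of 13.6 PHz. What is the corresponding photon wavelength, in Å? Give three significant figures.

220 Å

First convert: f = 13.6 PHz = 1.36e16 Hz.
The photon relation is λ = c/f, giving λ = 2.204e-8 m.
Converting to Å: λ = 220.4 Å ≈ 220 Å.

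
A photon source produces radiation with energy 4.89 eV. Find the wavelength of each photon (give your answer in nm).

Convert to SI: E = 4.89 eV = 7.8346e-19 J.
Apply λ = hc/E: λ = 2.535e-7 m.
Converting to nm: λ = 253.5 nm ≈ 254 nm.

254 nm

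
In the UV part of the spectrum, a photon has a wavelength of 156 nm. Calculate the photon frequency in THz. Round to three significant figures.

Take c = 2.99792458 × 10^8 m/s.
Convert to SI: λ = 156 nm = 1.56 × 10^-7 m.
Since f = c/λ for a photon, f = 1.922 × 10^15 Hz.
Converting to THz: f = 1922 THz ≈ 1920 THz.

1920 THz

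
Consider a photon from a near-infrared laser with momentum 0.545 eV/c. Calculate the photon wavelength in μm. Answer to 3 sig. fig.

In SI units: p = 0.545 eV/c = 2.9126e-28 kg·m/s.
For a photon λ = h/p, so λ = 2.275e-6 m.
Converting to μm: λ = 2.275 μm ≈ 2.27 μm.

2.27 μm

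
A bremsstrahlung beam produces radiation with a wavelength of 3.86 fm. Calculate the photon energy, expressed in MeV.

Take h = 6.62607015e-34 J·s, c = 2.99792458e8 m/s, 1 eV = 1.602176634e-19 J.
Convert to SI: λ = 3.86 fm = 3.86e-15 m.
Since E = hc/λ for a photon, E = 5.146e-11 J.
Converting to MeV: E = 321.2 MeV ≈ 321 MeV.

321 MeV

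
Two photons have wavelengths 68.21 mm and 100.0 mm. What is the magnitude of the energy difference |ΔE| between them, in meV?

Using E = hc/λ: E₁ = 2.9123 × 10^-24 J, E₂ = 1.9864 × 10^-24 J.
|ΔE| = |2.9123 × 10^-24 − 1.9864 × 10^-24| = 9.26 × 10^-25 J = 5.78 × 10^-3 meV.

5.78 × 10^-3 meV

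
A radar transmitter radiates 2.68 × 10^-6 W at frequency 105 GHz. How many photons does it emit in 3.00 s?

1.16 × 10^17 photons

Total energy: E_total = P·t = 2.68 × 10^-6 × 3.00 = 8.040 × 10^-6 J.
Per-photon energy: E = 6.957 × 10^-23 J.
N = E_total / E_photon = 1.16 × 10^17.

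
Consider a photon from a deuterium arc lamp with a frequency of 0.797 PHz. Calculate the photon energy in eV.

In SI units: f = 0.797 PHz = 7.97e14 Hz.
Since E = hf for a photon, E = 5.281e-19 J.
Converting to eV: E = 3.296 eV ≈ 3.30 eV.

3.30 eV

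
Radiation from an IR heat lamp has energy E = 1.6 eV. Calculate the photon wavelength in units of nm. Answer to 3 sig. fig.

In SI units: E = 1.6 eV = 2.5635e-19 J.
Since λ = hc/E for a photon, λ = 7.749e-7 m.
Converting to nm: λ = 774.9 nm ≈ 775 nm.

775 nm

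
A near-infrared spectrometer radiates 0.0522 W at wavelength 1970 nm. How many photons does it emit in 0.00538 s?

Total energy: E_total = P·t = 0.0522 × 0.00538 = 2.808 × 10^-4 J.
Per-photon energy: E = 1.008 × 10^-19 J.
N = E_total / E_photon = 2.79 × 10^15.

2.79 × 10^15 photons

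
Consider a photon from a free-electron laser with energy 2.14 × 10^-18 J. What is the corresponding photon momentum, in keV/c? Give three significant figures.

0.0134 keV/c

Use c = 2.99792458 × 10^8 m/s, 1 eV = 1.602176634 × 10^-19 J.
The photon relation is p = E/c, giving p = 7.138 × 10^-27 kg·m/s.
Converting to keV/c: p = 0.01336 keV/c ≈ 0.0134 keV/c.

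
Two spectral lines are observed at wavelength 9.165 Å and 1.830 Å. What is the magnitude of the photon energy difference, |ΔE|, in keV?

5.42 keV

Using E = hc/λ: E₁ = 2.1674e-16 J, E₂ = 1.0855e-15 J.
|ΔE| = |2.1674e-16 − 1.0855e-15| = 8.69e-16 J = 5.42 keV.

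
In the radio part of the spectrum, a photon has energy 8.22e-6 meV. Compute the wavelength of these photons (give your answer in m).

151 m

In SI units: E = 8.22e-6 meV = 1.3170e-27 J.
The photon relation is λ = hc/E, giving λ = 150.8 m.
So λ ≈ 151 m.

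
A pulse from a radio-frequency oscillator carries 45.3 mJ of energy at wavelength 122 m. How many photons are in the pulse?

Per-photon energy: E = 1.628e-27 J (from wavelength = 122 m).
N = E_total / E_photon = 0.0453 J / 1.628e-27 J = 2.78e25.

2.78e25 photons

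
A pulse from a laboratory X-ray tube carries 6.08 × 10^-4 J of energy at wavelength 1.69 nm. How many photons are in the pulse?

Per-photon energy: E = 1.175 × 10^-16 J (from wavelength = 1.69 nm).
N = E_total / E_photon = 6.08 × 10^-4 J / 1.175 × 10^-16 J = 5.17 × 10^12.

5.17 × 10^12 photons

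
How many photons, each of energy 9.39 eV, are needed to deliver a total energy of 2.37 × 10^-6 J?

1.58 × 10^12 photons

Per-photon energy: E = 1.504 × 10^-18 J (from energy = 9.39 eV).
N = E_total / E_photon = 2.37 × 10^-6 J / 1.504 × 10^-18 J = 1.58 × 10^12.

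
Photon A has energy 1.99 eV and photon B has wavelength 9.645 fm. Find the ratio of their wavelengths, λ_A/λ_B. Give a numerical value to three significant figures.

6.46 × 10^7

λ_A = 6.230 × 10^-7 m (from energy = 1.99 eV, via λ = hc/E).
λ_B = 9.645 × 10^-15 m (from wavelength = 9.645 fm, via λ given directly).
Ratio = 6.230 × 10^-7 / 9.645 × 10^-15 = 6.46 × 10^7.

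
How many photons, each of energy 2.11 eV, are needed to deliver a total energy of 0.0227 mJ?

Per-photon energy: E = 3.381 × 10^-19 J (from energy = 2.11 eV).
N = E_total / E_photon = 2.27 × 10^-5 J / 3.381 × 10^-19 J = 6.71 × 10^13.

6.71 × 10^13 photons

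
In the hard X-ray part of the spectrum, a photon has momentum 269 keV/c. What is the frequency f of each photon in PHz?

6.50 × 10^4 PHz

(h = 6.62607015 × 10^-34 J·s, c = 2.99792458 × 10^8 m/s, 1 eV = 1.602176634 × 10^-19 J.)
In SI units: p = 269 keV/c = 1.4376 × 10^-22 kg·m/s.
The photon relation is f = pc/h, giving f = 6.504 × 10^19 Hz.
Converting to PHz: f = 65040 PHz ≈ 6.50 × 10^4 PHz.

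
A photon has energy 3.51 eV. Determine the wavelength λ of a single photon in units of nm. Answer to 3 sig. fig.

First convert: E = 3.51 eV = 5.6236e-19 J.
Since λ = hc/E for a photon, λ = 3.532e-7 m.
Converting to nm: λ = 353.2 nm ≈ 353 nm.

353 nm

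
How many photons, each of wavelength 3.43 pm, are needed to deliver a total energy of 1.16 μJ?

2.00 × 10^7 photons

Per-photon energy: E = 5.791 × 10^-14 J (from wavelength = 3.43 pm).
N = E_total / E_photon = 1.16 × 10^-6 J / 5.791 × 10^-14 J = 2.00 × 10^7.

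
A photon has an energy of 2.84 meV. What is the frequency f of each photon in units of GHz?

First convert: E = 2.84 meV = 4.5502 × 10^-22 J.
Apply f = E/h: f = 6.867 × 10^11 Hz.
Converting to GHz: f = 686.7 GHz ≈ 687 GHz.

687 GHz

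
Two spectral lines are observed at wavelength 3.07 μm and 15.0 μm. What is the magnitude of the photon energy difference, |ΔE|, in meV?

321 meV

Using E = hc/λ: E₁ = 6.471e-20 J, E₂ = 1.324e-20 J.
|ΔE| = |6.471e-20 − 1.324e-20| = 5.15e-20 J = 321 meV.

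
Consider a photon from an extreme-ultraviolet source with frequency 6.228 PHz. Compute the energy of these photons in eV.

25.8 eV

(h = 6.62607015e-34 J·s, 1 eV = 1.602176634e-19 J.)
Convert to SI: f = 6.228 PHz = 6.228e15 Hz.
The photon relation is E = hf, giving E = 4.127e-18 J.
Converting to eV: E = 25.76 eV ≈ 25.8 eV.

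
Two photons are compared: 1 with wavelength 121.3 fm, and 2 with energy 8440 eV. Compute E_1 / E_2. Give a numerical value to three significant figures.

1210

E_1 = 1.638 × 10^-12 J (from wavelength = 121.3 fm, via E = hc/λ).
E_2 = 1.352 × 10^-15 J (from energy = 8440 eV, via E given directly).
Ratio = 1.638 × 10^-12 / 1.352 × 10^-15 = 1210.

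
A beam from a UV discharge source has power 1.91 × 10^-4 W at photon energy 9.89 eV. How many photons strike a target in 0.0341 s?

Total energy: E_total = P·t = 1.91 × 10^-4 × 0.0341 = 6.513 × 10^-6 J.
Per-photon energy: E = 1.585 × 10^-18 J.
N = E_total / E_photon = 4.11 × 10^12.

4.11 × 10^12 photons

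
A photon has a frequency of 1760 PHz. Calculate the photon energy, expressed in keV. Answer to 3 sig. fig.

(h = 6.62607015 × 10^-34 J·s, 1 eV = 1.602176634 × 10^-19 J.)
First convert: f = 1760 PHz = 1.76 × 10^18 Hz.
Since E = hf for a photon, E = 1.166 × 10^-15 J.
Converting to keV: E = 7.279 keV ≈ 7.28 keV.

7.28 keV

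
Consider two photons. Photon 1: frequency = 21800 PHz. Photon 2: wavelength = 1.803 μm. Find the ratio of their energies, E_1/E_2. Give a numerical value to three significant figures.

E_1 = 1.444 × 10^-14 J (from frequency = 21800 PHz, via E = hf).
E_2 = 1.102 × 10^-19 J (from wavelength = 1.803 μm, via E = hc/λ).
Ratio = 1.444 × 10^-14 / 1.102 × 10^-19 = 1.31 × 10^5.

1.31 × 10^5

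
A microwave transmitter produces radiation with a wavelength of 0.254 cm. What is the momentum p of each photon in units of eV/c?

4.88 × 10^-4 eV/c

Take h = 6.62607015 × 10^-34 J·s, c = 2.99792458 × 10^8 m/s, 1 eV = 1.602176634 × 10^-19 J.
Convert to SI: λ = 0.254 cm = 0.00254 m.
Apply p = h/λ: p = 2.609 × 10^-31 kg·m/s.
Converting to eV/c: p = 4.881 × 10^-4 eV/c ≈ 4.88 × 10^-4 eV/c.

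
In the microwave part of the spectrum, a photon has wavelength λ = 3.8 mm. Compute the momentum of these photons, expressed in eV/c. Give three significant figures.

3.26e-4 eV/c

First convert: λ = 3.8 mm = 0.0038 m.
Apply p = h/λ: p = 1.744e-31 kg·m/s.
Converting to eV/c: p = 3.263e-4 eV/c ≈ 3.26e-4 eV/c.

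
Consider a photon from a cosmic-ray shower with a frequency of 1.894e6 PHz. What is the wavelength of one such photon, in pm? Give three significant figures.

Take c = 2.99792458e8 m/s.
In SI units: f = 1.894e6 PHz = 1.894e21 Hz.
The photon relation is λ = c/f, giving λ = 1.583e-13 m.
Converting to pm: λ = 0.1583 pm ≈ 0.158 pm.

0.158 pm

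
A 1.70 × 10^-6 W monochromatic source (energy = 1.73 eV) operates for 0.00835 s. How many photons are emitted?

Total energy: E_total = P·t = 1.70 × 10^-6 × 0.00835 = 1.419 × 10^-8 J.
Per-photon energy: E = 2.772 × 10^-19 J.
N = E_total / E_photon = 5.12 × 10^10.

5.12 × 10^10 photons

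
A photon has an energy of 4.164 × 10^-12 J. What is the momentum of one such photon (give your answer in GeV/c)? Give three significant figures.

0.0260 GeV/c

Apply p = E/c: p = 1.389 × 10^-20 kg·m/s.
Converting to GeV/c: p = 0.02599 GeV/c ≈ 0.0260 GeV/c.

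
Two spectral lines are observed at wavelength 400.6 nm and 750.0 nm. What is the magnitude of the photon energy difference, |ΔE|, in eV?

1.44 eV

Using E = hc/λ: E₁ = 4.9587e-19 J, E₂ = 2.6486e-19 J.
|ΔE| = |4.9587e-19 − 2.6486e-19| = 2.31e-19 J = 1.44 eV.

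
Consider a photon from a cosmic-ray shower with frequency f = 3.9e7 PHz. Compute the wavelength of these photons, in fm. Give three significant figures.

First convert: f = 3.9e7 PHz = 3.9e22 Hz.
For a photon λ = c/f, so λ = 7.687e-15 m.
Converting to fm: λ = 7.687 fm ≈ 7.69 fm.

7.69 fm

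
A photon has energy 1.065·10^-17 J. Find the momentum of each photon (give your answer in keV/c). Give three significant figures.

Since p = E/c for a photon, p = 3.552·10^-26 kg·m/s.
Converting to keV/c: p = 0.06647 keV/c ≈ 0.0665 keV/c.

0.0665 keV/c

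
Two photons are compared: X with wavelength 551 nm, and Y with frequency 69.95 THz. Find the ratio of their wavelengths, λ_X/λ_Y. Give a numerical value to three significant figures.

λ_X = 5.510 × 10^-7 m (from wavelength = 551 nm, via λ given directly).
λ_Y = 4.286 × 10^-6 m (from frequency = 69.95 THz, via λ = c/f).
Ratio = 5.510 × 10^-7 / 4.286 × 10^-6 = 0.129.

0.129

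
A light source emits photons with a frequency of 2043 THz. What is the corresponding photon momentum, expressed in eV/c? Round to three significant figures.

8.45 eV/c

First convert: f = 2043 THz = 2.043e15 Hz.
Since p = hf/c for a photon, p = 4.515e-27 kg·m/s.
Converting to eV/c: p = 8.449 eV/c ≈ 8.45 eV/c.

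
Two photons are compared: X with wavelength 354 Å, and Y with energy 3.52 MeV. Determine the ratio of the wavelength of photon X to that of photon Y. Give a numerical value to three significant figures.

1.01 × 10^5

λ_X = 3.540 × 10^-8 m (from wavelength = 354 Å, via λ given directly).
λ_Y = 3.522 × 10^-13 m (from energy = 3.52 MeV, via λ = hc/E).
Ratio = 3.540 × 10^-8 / 3.522 × 10^-13 = 1.01 × 10^5.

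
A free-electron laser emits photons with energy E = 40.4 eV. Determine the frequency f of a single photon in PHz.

9.77 PHz

First convert: E = 40.4 eV = 6.4728e-18 J.
For a photon f = E/h, so f = 9.769e15 Hz.
Converting to PHz: f = 9.769 PHz ≈ 9.77 PHz.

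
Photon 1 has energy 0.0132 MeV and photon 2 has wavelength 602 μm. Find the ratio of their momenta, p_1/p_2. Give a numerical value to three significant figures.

p_1 = 7.054 × 10^-24 kg·m/s (from energy = 0.0132 MeV, via p = E/c).
p_2 = 1.101 × 10^-30 kg·m/s (from wavelength = 602 μm, via p = h/λ).
Ratio = 7.054 × 10^-24 / 1.101 × 10^-30 = 6.41 × 10^6.

6.41 × 10^6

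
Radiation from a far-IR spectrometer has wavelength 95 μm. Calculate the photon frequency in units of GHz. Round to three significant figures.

Take c = 2.99792458 × 10^8 m/s.
Convert to SI: λ = 95 μm = 9.5 × 10^-5 m.
The photon relation is f = c/λ, giving f = 3.156 × 10^12 Hz.
Converting to GHz: f = 3156 GHz ≈ 3160 GHz.

3160 GHz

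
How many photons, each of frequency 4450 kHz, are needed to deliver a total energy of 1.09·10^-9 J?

Per-photon energy: E = 2.949·10^-27 J (from frequency = 4450 kHz).
N = E_total / E_photon = 1.09·10^-9 J / 2.949·10^-27 J = 3.70·10^17.

3.70·10^17 photons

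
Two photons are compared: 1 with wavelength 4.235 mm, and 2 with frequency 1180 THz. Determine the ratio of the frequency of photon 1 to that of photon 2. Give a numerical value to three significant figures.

f_1 = 7.079e10 Hz (from wavelength = 4.235 mm, via f = c/λ).
f_2 = 1.180e15 Hz (from frequency = 1180 THz, via f given directly).
Ratio = 7.079e10 / 1.180e15 = 6.00e-5.

6.00e-5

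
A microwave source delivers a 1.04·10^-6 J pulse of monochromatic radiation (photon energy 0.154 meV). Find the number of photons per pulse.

4.22·10^16 photons

Per-photon energy: E = 2.467·10^-23 J (from energy = 0.154 meV).
N = E_total / E_photon = 1.04·10^-6 J / 2.467·10^-23 J = 4.22·10^16.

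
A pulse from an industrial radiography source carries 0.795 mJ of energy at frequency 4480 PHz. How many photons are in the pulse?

2.68·10^11 photons

Per-photon energy: E = 2.968·10^-15 J (from frequency = 4480 PHz).
N = E_total / E_photon = 7.95·10^-4 J / 2.968·10^-15 J = 2.68·10^11.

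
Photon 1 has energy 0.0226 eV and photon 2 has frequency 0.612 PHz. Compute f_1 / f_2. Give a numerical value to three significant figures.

8.93 × 10^-3

f_1 = 5.465 × 10^12 Hz (from energy = 0.0226 eV, via f = E/h).
f_2 = 6.120 × 10^14 Hz (from frequency = 0.612 PHz, via f given directly).
Ratio = 5.465 × 10^12 / 6.120 × 10^14 = 8.93 × 10^-3.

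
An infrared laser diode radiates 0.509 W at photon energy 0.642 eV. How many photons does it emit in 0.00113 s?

Total energy: E_total = P·t = 0.509 × 0.00113 = 5.752e-4 J.
Per-photon energy: E = 1.029e-19 J.
N = E_total / E_photon = 5.59e15.

5.59e15 photons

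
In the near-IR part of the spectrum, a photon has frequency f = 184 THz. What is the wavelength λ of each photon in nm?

1630 nm

In SI units: f = 184 THz = 1.84e14 Hz.
Since λ = c/f for a photon, λ = 1.629e-6 m.
Converting to nm: λ = 1629 nm ≈ 1630 nm.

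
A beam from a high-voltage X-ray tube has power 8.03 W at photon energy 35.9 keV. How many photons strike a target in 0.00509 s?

7.11·10^12 photons

Total energy: E_total = P·t = 8.03 × 0.00509 = 0.04087 J.
Per-photon energy: E = 5.752·10^-15 J.
N = E_total / E_photon = 7.11·10^12.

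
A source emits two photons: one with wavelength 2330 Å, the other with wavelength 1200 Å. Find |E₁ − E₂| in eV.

Using E = hc/λ: E₁ = 8.526e-19 J, E₂ = 1.655e-18 J.
|ΔE| = |8.526e-19 − 1.655e-18| = 8.03e-19 J = 5.01 eV.

5.01 eV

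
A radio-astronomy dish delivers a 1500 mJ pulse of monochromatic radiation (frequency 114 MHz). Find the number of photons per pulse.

1.99 × 10^25 photons

Per-photon energy: E = 7.554 × 10^-26 J (from frequency = 114 MHz).
N = E_total / E_photon = 1.50 J / 7.554 × 10^-26 J = 1.99 × 10^25.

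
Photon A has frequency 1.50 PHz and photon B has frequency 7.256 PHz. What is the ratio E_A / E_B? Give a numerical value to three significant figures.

E_A = 9.939 × 10^-19 J (from frequency = 1.50 PHz, via E = hf).
E_B = 4.808 × 10^-18 J (from frequency = 7.256 PHz, via E = hf).
Ratio = 9.939 × 10^-19 / 4.808 × 10^-18 = 0.207.

0.207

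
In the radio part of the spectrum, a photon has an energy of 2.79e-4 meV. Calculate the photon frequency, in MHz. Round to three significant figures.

In SI units: E = 2.79e-4 meV = 4.4701e-26 J.
For a photon f = E/h, so f = 6.746e7 Hz.
Converting to MHz: f = 67.46 MHz ≈ 67.5 MHz.

67.5 MHz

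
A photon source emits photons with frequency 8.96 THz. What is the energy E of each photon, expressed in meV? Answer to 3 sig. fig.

Use h = 6.62607015 × 10^-34 J·s, 1 eV = 1.602176634 × 10^-19 J.
First convert: f = 8.96 THz = 8.96 × 10^12 Hz.
For a photon E = hf, so E = 5.937 × 10^-21 J.
Converting to meV: E = 37.06 meV ≈ 37.1 meV.

37.1 meV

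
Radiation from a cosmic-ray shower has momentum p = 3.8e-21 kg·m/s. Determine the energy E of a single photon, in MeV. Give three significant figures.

Since E = pc for a photon, E = 1.139e-12 J.
Converting to MeV: E = 7.110 MeV ≈ 7.11 MeV.

7.11 MeV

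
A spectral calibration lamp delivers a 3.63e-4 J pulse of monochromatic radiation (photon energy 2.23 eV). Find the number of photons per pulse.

1.02e15 photons

Per-photon energy: E = 3.573e-19 J (from energy = 2.23 eV).
N = E_total / E_photon = 3.63e-4 J / 3.573e-19 J = 1.02e15.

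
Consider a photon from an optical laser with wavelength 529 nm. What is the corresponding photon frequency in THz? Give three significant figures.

567 THz

Convert to SI: λ = 529 nm = 5.29e-7 m.
Since f = c/λ for a photon, f = 5.667e14 Hz.
Converting to THz: f = 566.7 THz ≈ 567 THz.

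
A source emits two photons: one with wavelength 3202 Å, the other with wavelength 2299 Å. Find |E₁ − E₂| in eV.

1.52 eV

Using E = hc/λ: E₁ = 6.2038 × 10^-19 J, E₂ = 8.6405 × 10^-19 J.
|ΔE| = |6.2038 × 10^-19 − 8.6405 × 10^-19| = 2.44 × 10^-19 J = 1.52 eV.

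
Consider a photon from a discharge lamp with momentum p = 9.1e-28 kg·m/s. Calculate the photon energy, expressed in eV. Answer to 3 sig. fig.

Use c = 2.99792458e8 m/s, 1 eV = 1.602176634e-19 J.
For a photon E = pc, so E = 2.728e-19 J.
Converting to eV: E = 1.703 eV ≈ 1.70 eV.

1.70 eV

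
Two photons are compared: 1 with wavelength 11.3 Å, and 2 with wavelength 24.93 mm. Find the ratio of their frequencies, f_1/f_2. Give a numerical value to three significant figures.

f_1 = 2.653 × 10^17 Hz (from wavelength = 11.3 Å, via f = c/λ).
f_2 = 1.203 × 10^10 Hz (from wavelength = 24.93 mm, via f = c/λ).
Ratio = 2.653 × 10^17 / 1.203 × 10^10 = 2.21 × 10^7.

2.21 × 10^7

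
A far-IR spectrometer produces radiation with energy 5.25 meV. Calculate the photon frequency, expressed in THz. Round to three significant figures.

1.27 THz

Take h = 6.62607015·10^-34 J·s, 1 eV = 1.602176634·10^-19 J.
In SI units: E = 5.25 meV = 8.4114·10^-22 J.
Apply f = E/h: f = 1.269·10^12 Hz.
Converting to THz: f = 1.269 THz ≈ 1.27 THz.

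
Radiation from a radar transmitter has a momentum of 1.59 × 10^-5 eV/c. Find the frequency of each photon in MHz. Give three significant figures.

3840 MHz

Use h = 6.62607015 × 10^-34 J·s, c = 2.99792458 × 10^8 m/s, 1 eV = 1.602176634 × 10^-19 J.
Convert to SI: p = 1.59 × 10^-5 eV/c = 8.4974 × 10^-33 kg·m/s.
For a photon f = pc/h, so f = 3.845 × 10^9 Hz.
Converting to MHz: f = 3845 MHz ≈ 3840 MHz.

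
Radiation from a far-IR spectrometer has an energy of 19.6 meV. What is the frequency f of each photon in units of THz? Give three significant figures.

(h = 6.62607015 × 10^-34 J·s, 1 eV = 1.602176634 × 10^-19 J.)
Convert to SI: E = 19.6 meV = 3.1403 × 10^-21 J.
Apply f = E/h: f = 4.739 × 10^12 Hz.
Converting to THz: f = 4.739 THz ≈ 4.74 THz.

4.74 THz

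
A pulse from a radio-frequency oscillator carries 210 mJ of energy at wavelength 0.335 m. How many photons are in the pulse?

Per-photon energy: E = 5.930e-25 J (from wavelength = 0.335 m).
N = E_total / E_photon = 0.210 J / 5.930e-25 J = 3.54e23.

3.54e23 photons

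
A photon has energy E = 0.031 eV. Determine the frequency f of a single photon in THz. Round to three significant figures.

Use h = 6.62607015e-34 J·s, 1 eV = 1.602176634e-19 J.
In SI units: E = 0.031 eV = 4.9667e-21 J.
Apply f = E/h: f = 7.496e12 Hz.
Converting to THz: f = 7.496 THz ≈ 7.50 THz.

7.50 THz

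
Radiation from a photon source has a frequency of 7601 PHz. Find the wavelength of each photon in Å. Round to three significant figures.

Convert to SI: f = 7601 PHz = 7.601 × 10^18 Hz.
The photon relation is λ = c/f, giving λ = 3.944 × 10^-11 m.
Converting to Å: λ = 0.3944 Å ≈ 0.394 Å.

0.394 Å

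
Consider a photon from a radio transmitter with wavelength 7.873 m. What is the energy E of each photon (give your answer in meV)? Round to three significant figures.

1.57 × 10^-4 meV

Apply E = hc/λ: E = 2.523 × 10^-26 J.
Converting to meV: E = 1.575 × 10^-4 meV ≈ 1.57 × 10^-4 meV.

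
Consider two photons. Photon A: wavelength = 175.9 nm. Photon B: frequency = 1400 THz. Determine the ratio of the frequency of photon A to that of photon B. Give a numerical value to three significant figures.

1.22

f_A = 1.704e15 Hz (from wavelength = 175.9 nm, via f = c/λ).
f_B = 1.400e15 Hz (from frequency = 1400 THz, via f given directly).
Ratio = 1.704e15 / 1.400e15 = 1.22.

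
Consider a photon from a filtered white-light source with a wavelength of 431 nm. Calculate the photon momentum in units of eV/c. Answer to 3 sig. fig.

2.88 eV/c

Take h = 6.62607015 × 10^-34 J·s, c = 2.99792458 × 10^8 m/s, 1 eV = 1.602176634 × 10^-19 J.
Convert to SI: λ = 431 nm = 4.31 × 10^-7 m.
Since p = h/λ for a photon, p = 1.537 × 10^-27 kg·m/s.
Converting to eV/c: p = 2.877 eV/c ≈ 2.88 eV/c.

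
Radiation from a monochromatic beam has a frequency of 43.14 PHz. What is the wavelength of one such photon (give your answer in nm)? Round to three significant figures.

Use c = 2.99792458·10^8 m/s.
First convert: f = 43.14 PHz = 4.314·10^16 Hz.
The photon relation is λ = c/f, giving λ = 6.949·10^-9 m.
Converting to nm: λ = 6.949 nm ≈ 6.95 nm.

6.95 nm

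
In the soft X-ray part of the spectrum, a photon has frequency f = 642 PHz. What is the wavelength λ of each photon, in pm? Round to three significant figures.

467 pm

In SI units: f = 642 PHz = 6.42 × 10^17 Hz.
For a photon λ = c/f, so λ = 4.670 × 10^-10 m.
Converting to pm: λ = 467.0 pm ≈ 467 pm.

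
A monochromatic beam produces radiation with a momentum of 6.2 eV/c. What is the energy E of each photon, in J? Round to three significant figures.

9.93e-19 J

First convert: p = 6.2 eV/c = 3.3135e-27 kg·m/s.
For a photon E = pc, so E = 9.933e-19 J.
So E ≈ 9.93e-19 J.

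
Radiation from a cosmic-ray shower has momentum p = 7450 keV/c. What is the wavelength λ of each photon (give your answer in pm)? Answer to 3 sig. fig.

0.166 pm

First convert: p = 7450 keV/c = 3.9815·10^-21 kg·m/s.
Apply λ = h/p: λ = 1.664·10^-13 m.
Converting to pm: λ = 0.1664 pm ≈ 0.166 pm.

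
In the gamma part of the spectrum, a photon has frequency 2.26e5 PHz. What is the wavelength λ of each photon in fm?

1330 fm

In SI units: f = 2.26e5 PHz = 2.26e20 Hz.
For a photon λ = c/f, so λ = 1.327e-12 m.
Converting to fm: λ = 1327 fm ≈ 1330 fm.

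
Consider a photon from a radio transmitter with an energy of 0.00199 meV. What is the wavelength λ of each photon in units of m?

Convert to SI: E = 0.00199 meV = 3.1883·10^-25 J.
The photon relation is λ = hc/E, giving λ = 0.6230 m.
So λ ≈ 0.623 m.

0.623 m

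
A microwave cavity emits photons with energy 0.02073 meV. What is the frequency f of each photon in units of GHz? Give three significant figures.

Use h = 6.62607015e-34 J·s, 1 eV = 1.602176634e-19 J.
Convert to SI: E = 0.02073 meV = 3.3213e-24 J.
For a photon f = E/h, so f = 5.012e9 Hz.
Converting to GHz: f = 5.012 GHz ≈ 5.01 GHz.

5.01 GHz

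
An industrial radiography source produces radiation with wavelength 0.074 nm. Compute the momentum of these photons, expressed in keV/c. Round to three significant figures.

16.8 keV/c

Use h = 6.62607015 × 10^-34 J·s, c = 2.99792458 × 10^8 m/s, 1 eV = 1.602176634 × 10^-19 J.
First convert: λ = 0.074 nm = 7.4 × 10^-11 m.
Apply p = h/λ: p = 8.954 × 10^-24 kg·m/s.
Converting to keV/c: p = 16.75 keV/c ≈ 16.8 keV/c.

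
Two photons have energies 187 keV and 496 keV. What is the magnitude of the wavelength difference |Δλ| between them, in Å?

Using λ = hc/E: λ₁ = 6.630 × 10^-12 m, λ₂ = 2.500 × 10^-12 m.
|Δλ| = |6.630 × 10^-12 − 2.500 × 10^-12| = 4.13 × 10^-12 m = 0.0413 Å.

0.0413 Å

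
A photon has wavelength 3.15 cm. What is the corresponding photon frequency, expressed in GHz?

(c = 2.99792458 × 10^8 m/s.)
Convert to SI: λ = 3.15 cm = 0.0315 m.
Since f = c/λ for a photon, f = 9.517 × 10^9 Hz.
Converting to GHz: f = 9.517 GHz ≈ 9.52 GHz.

9.52 GHz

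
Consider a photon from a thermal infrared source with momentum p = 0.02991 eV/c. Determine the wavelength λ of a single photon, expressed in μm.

In SI units: p = 0.02991 eV/c = 1.5985 × 10^-29 kg·m/s.
The photon relation is λ = h/p, giving λ = 4.145 × 10^-5 m.
Converting to μm: λ = 41.45 μm ≈ 41.5 μm.

41.5 μm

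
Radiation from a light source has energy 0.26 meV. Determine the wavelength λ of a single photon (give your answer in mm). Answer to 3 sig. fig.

In SI units: E = 0.26 meV = 4.1657 × 10^-23 J.
The photon relation is λ = hc/E, giving λ = 0.004769 m.
Converting to mm: λ = 4.769 mm ≈ 4.77 mm.

4.77 mm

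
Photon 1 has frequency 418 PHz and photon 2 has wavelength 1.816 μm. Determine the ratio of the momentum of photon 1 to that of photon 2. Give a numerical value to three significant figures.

p_1 = 9.239e-25 kg·m/s (from frequency = 418 PHz, via p = hf/c).
p_2 = 3.649e-28 kg·m/s (from wavelength = 1.816 μm, via p = h/λ).
Ratio = 9.239e-25 / 3.649e-28 = 2530.

2530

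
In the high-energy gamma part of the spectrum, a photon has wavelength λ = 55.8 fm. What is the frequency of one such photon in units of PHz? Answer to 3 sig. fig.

5.37e6 PHz

Take c = 2.99792458e8 m/s.
In SI units: λ = 55.8 fm = 5.58e-14 m.
Since f = c/λ for a photon, f = 5.373e21 Hz.
Converting to PHz: f = 5.373e6 PHz ≈ 5.37e6 PHz.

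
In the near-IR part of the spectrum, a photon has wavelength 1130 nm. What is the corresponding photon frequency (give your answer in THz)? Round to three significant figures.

Take c = 2.99792458·10^8 m/s.
In SI units: λ = 1130 nm = 1.13·10^-6 m.
For a photon f = c/λ, so f = 2.653·10^14 Hz.
Converting to THz: f = 265.3 THz ≈ 265 THz.

265 THz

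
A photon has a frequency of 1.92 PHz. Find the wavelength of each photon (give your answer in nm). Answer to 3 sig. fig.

156 nm

(c = 2.99792458 × 10^8 m/s.)
In SI units: f = 1.92 PHz = 1.92 × 10^15 Hz.
Apply λ = c/f: λ = 1.561 × 10^-7 m.
Converting to nm: λ = 156.1 nm ≈ 156 nm.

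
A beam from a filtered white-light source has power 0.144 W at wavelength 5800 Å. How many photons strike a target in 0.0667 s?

2.80e16 photons

Total energy: E_total = P·t = 0.144 × 0.0667 = 0.009605 J.
Per-photon energy: E = 3.425e-19 J.
N = E_total / E_photon = 2.80e16.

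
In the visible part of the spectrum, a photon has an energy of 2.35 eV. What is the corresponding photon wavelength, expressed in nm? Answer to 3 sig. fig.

528 nm

Use h = 6.62607015·10^-34 J·s, c = 2.99792458·10^8 m/s, 1 eV = 1.602176634·10^-19 J.
Convert to SI: E = 2.35 eV = 3.7651·10^-19 J.
The photon relation is λ = hc/E, giving λ = 5.276·10^-7 m.
Converting to nm: λ = 527.6 nm ≈ 528 nm.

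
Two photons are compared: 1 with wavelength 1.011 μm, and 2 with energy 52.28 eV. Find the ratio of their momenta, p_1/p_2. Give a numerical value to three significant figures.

p_1 = 6.554e-28 kg·m/s (from wavelength = 1.011 μm, via p = h/λ).
p_2 = 2.794e-26 kg·m/s (from energy = 52.28 eV, via p = E/c).
Ratio = 6.554e-28 / 2.794e-26 = 0.0235.

0.0235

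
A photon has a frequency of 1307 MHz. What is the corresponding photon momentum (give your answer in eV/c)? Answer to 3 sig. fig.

5.41 × 10^-6 eV/c

Convert to SI: f = 1307 MHz = 1.307 × 10^9 Hz.
Since p = hf/c for a photon, p = 2.889 × 10^-33 kg·m/s.
Converting to eV/c: p = 5.405 × 10^-6 eV/c ≈ 5.41 × 10^-6 eV/c.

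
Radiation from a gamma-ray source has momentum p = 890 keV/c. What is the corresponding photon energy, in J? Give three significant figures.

1.43·10^-13 J

Take c = 2.99792458·10^8 m/s, 1 eV = 1.602176634·10^-19 J.
First convert: p = 890 keV/c = 4.7564·10^-22 kg·m/s.
For a photon E = pc, so E = 1.426·10^-13 J.
So E ≈ 1.43·10^-13 J.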